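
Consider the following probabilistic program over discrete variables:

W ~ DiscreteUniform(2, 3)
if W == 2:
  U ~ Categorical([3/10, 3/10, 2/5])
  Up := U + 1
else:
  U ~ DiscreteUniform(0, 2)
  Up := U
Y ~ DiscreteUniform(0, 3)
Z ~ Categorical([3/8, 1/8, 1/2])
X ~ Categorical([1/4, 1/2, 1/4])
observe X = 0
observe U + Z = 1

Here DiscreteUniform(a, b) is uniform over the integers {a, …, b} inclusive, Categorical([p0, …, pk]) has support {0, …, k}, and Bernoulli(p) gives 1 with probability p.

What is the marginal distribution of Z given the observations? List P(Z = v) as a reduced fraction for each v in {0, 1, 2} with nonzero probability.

P(Z=0) = 3/4, P(Z=1) = 1/4

Enumerate traces; 16 have nonzero weight after conditioning:
  (W=2, U=0, Y=0, Z=1, X=0) weight 3/2560
  (W=2, U=0, Y=1, Z=1, X=0) weight 3/2560
  (W=2, U=0, Y=2, Z=1, X=0) weight 3/2560
  (W=2, U=0, Y=3, Z=1, X=0) weight 3/2560
  (W=2, U=1, Y=0, Z=0, X=0) weight 9/2560
  (W=2, U=1, Y=1, Z=0, X=0) weight 9/2560
  (W=2, U=1, Y=2, Z=0, X=0) weight 9/2560
  (W=2, U=1, Y=3, Z=0, X=0) weight 9/2560
  … 8 more
Group by Z:
  weight(Z=0) = 19/640
  weight(Z=1) = 19/1920
Total weight = 19/640 + 19/1920 = 19/480
P(Z=0 | obs) = 19/640 / 19/480 = 3/4
P(Z=1 | obs) = 19/1920 / 19/480 = 1/4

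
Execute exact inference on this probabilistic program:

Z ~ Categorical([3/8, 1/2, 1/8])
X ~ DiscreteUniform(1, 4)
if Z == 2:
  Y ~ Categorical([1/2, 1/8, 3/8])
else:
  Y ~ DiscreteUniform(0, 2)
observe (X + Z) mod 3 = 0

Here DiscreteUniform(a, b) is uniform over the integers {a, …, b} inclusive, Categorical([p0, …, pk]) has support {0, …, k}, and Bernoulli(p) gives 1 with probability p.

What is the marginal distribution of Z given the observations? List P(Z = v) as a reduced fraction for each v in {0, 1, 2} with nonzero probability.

Enumerate traces; 12 have nonzero weight after conditioning:
  (Z=0, X=3, Y=0) weight 1/32
  (Z=0, X=3, Y=1) weight 1/32
  (Z=0, X=3, Y=2) weight 1/32
  (Z=1, X=2, Y=0) weight 1/24
  (Z=1, X=2, Y=1) weight 1/24
  (Z=1, X=2, Y=2) weight 1/24
  (Z=2, X=1, Y=0) weight 1/64
  (Z=2, X=1, Y=1) weight 1/256
  … 4 more
Group by Z:
  weight(Z=0) = 3/32
  weight(Z=1) = 1/8
  weight(Z=2) = 1/16
Total weight = 3/32 + 1/8 + 1/16 = 9/32
P(Z=0 | obs) = 3/32 / 9/32 = 1/3
P(Z=1 | obs) = 1/8 / 9/32 = 4/9
P(Z=2 | obs) = 1/16 / 9/32 = 2/9

P(Z=0) = 1/3, P(Z=1) = 4/9, P(Z=2) = 2/9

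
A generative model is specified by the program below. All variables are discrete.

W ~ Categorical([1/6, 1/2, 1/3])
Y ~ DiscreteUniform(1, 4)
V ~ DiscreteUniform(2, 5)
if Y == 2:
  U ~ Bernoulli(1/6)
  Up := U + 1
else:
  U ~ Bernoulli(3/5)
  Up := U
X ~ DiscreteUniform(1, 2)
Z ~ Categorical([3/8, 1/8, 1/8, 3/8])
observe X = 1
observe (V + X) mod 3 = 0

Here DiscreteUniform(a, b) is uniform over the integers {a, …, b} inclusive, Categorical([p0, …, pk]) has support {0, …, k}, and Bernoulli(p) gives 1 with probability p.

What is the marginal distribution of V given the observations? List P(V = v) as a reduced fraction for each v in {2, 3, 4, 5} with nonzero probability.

Enumerate traces; 192 have nonzero weight after conditioning:
  (W=0, Y=1, V=2, U=0, X=1, Z=0) weight 1/1280
  (W=0, Y=1, V=2, U=0, X=1, Z=1) weight 1/3840
  (W=0, Y=1, V=2, U=0, X=1, Z=2) weight 1/3840
  (W=0, Y=1, V=2, U=0, X=1, Z=3) weight 1/1280
  (W=0, Y=1, V=2, U=1, X=1, Z=0) weight 3/2560
  (W=0, Y=1, V=2, U=1, X=1, Z=1) weight 1/2560
  (W=0, Y=1, V=2, U=1, X=1, Z=2) weight 1/2560
  (W=0, Y=1, V=2, U=1, X=1, Z=3) weight 3/2560
  (W=0, Y=1, V=5, U=0, X=1, Z=0) weight 1/1280
  … 183 more
Group by V:
  weight(V=2) = 1/8
  weight(V=5) = 1/8
Total weight = 1/8 + 1/8 = 1/4
P(V=2 | obs) = 1/8 / 1/4 = 1/2
P(V=5 | obs) = 1/8 / 1/4 = 1/2

P(V=2) = 1/2, P(V=5) = 1/2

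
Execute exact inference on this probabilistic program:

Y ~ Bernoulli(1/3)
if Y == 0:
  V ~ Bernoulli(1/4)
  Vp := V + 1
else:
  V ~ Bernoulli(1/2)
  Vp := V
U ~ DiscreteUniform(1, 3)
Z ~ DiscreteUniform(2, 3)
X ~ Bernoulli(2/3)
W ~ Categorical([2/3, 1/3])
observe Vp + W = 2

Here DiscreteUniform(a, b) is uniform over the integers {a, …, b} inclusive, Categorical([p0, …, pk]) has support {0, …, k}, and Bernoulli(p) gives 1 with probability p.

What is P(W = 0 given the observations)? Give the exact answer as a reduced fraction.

P(W = 0 | obs) = 1/3

Enumerate traces; 36 have nonzero weight after conditioning:
  (Y=0, V=0, U=1, Z=2, X=0, W=1) weight 1/108
  (Y=0, V=0, U=1, Z=2, X=1, W=1) weight 1/54
  (Y=0, V=0, U=1, Z=3, X=0, W=1) weight 1/108
  (Y=0, V=0, U=1, Z=3, X=1, W=1) weight 1/54
  (Y=0, V=0, U=2, Z=2, X=0, W=1) weight 1/108
  (Y=0, V=0, U=2, Z=2, X=1, W=1) weight 1/54
  (Y=0, V=0, U=2, Z=3, X=0, W=1) weight 1/108
  (Y=0, V=0, U=2, Z=3, X=1, W=1) weight 1/54
  (Y=0, V=1, U=1, Z=2, X=0, W=0) weight 1/162
  … 27 more
Group by W:
  weight(W=0) = 1/9
  weight(W=1) = 2/9
Total weight = 1/9 + 2/9 = 1/3
P(W=0 | obs) = 1/9 / 1/3 = 1/3
P(W=1 | obs) = 2/9 / 1/3 = 2/3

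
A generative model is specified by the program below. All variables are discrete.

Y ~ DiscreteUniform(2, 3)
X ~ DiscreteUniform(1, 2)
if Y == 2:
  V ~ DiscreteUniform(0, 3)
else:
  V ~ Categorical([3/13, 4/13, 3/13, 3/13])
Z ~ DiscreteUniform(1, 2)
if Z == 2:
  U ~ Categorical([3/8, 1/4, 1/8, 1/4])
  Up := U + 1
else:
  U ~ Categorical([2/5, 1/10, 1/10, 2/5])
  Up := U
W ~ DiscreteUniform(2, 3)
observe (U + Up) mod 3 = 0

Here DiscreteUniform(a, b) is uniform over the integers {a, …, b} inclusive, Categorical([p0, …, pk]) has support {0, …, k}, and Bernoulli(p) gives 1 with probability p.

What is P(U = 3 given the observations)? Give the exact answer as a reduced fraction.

Enumerate traces; 96 have nonzero weight after conditioning:
  (Y=2, X=1, V=0, Z=1, U=0, W=2) weight 1/160
  (Y=2, X=1, V=0, Z=1, U=0, W=3) weight 1/160
  (Y=2, X=1, V=0, Z=1, U=3, W=2) weight 1/160
  (Y=2, X=1, V=0, Z=1, U=3, W=3) weight 1/160
  (Y=2, X=1, V=0, Z=2, U=1, W=2) weight 1/256
  (Y=2, X=1, V=0, Z=2, U=1, W=3) weight 1/256
  (Y=2, X=1, V=1, Z=1, U=0, W=2) weight 1/160
  (Y=2, X=1, V=1, Z=1, U=0, W=3) weight 1/160
  … 88 more
Group by U:
  weight(U=0) = 1/5
  weight(U=1) = 1/8
  weight(U=3) = 1/5
Total weight = 1/5 + 1/8 + 1/5 = 21/40
P(U=0 | obs) = 1/5 / 21/40 = 8/21
P(U=1 | obs) = 1/8 / 21/40 = 5/21
P(U=3 | obs) = 1/5 / 21/40 = 8/21

P(U = 3 | obs) = 8/21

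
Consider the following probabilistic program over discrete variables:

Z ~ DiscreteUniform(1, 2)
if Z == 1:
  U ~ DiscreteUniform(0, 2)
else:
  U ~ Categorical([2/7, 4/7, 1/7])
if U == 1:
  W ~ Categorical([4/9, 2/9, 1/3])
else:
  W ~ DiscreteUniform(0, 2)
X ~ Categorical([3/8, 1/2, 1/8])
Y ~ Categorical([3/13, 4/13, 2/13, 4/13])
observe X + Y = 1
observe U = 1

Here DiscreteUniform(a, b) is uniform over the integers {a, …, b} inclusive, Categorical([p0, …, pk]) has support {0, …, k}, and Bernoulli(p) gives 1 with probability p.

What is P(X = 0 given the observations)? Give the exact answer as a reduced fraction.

P(X = 0 | obs) = 1/2

Enumerate traces; 12 have nonzero weight after conditioning:
  (Z=1, U=1, W=0, X=0, Y=1) weight 1/117
  (Z=1, U=1, W=0, X=1, Y=0) weight 1/117
  (Z=1, U=1, W=1, X=0, Y=1) weight 1/234
  (Z=1, U=1, W=1, X=1, Y=0) weight 1/234
  (Z=1, U=1, W=2, X=0, Y=1) weight 1/156
  (Z=1, U=1, W=2, X=1, Y=0) weight 1/156
  (Z=2, U=1, W=0, X=0, Y=1) weight 4/273
  (Z=2, U=1, W=0, X=1, Y=0) weight 4/273
  … 4 more
Group by X:
  weight(X=0) = 19/364
  weight(X=1) = 19/364
Total weight = 19/364 + 19/364 = 19/182
P(X=0 | obs) = 19/364 / 19/182 = 1/2
P(X=1 | obs) = 19/364 / 19/182 = 1/2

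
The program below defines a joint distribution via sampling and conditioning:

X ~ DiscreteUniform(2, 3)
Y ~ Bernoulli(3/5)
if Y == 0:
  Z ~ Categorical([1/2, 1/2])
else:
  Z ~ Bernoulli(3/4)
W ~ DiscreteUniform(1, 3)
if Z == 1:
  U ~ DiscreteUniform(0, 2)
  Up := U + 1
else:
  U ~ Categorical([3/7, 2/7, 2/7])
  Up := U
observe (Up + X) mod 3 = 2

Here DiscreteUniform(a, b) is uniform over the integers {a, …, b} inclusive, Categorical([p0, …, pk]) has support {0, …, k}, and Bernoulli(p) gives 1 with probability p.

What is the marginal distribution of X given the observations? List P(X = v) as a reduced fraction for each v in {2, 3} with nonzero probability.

Enumerate traces; 24 have nonzero weight after conditioning:
  (X=2, Y=0, Z=0, W=1, U=0) weight 1/70
  (X=2, Y=0, Z=0, W=2, U=0) weight 1/70
  (X=2, Y=0, Z=0, W=3, U=0) weight 1/70
  (X=2, Y=0, Z=1, W=1, U=2) weight 1/90
  (X=2, Y=0, Z=1, W=2, U=2) weight 1/90
  (X=2, Y=0, Z=1, W=3, U=2) weight 1/90
  (X=2, Y=1, Z=0, W=1, U=0) weight 3/280
  (X=2, Y=1, Z=0, W=2, U=0) weight 3/280
  (X=3, Y=0, Z=0, W=1, U=2) weight 1/105
  … 15 more
Group by X:
  weight(X=2) = 11/60
  weight(X=3) = 19/120
Total weight = 11/60 + 19/120 = 41/120
P(X=2 | obs) = 11/60 / 41/120 = 22/41
P(X=3 | obs) = 19/120 / 41/120 = 19/41

P(X=2) = 22/41, P(X=3) = 19/41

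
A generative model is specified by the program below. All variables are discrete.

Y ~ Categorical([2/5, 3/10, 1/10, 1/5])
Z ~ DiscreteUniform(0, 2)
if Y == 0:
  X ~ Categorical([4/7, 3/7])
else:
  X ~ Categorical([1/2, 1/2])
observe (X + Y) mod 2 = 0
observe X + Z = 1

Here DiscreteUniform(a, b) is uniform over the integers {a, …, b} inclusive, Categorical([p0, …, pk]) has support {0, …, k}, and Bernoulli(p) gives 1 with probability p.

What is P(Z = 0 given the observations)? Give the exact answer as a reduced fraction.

Enumerate traces; 4 have nonzero weight after conditioning:
  (Y=0, Z=1, X=0) weight 8/105
  (Y=1, Z=0, X=1) weight 1/20
  (Y=2, Z=1, X=0) weight 1/60
  (Y=3, Z=0, X=1) weight 1/30
Group by Z:
  weight(Z=0) = 1/12
  weight(Z=1) = 13/140
Total weight = 1/12 + 13/140 = 37/210
P(Z=0 | obs) = 1/12 / 37/210 = 35/74
P(Z=1 | obs) = 13/140 / 37/210 = 39/74

P(Z = 0 | obs) = 35/74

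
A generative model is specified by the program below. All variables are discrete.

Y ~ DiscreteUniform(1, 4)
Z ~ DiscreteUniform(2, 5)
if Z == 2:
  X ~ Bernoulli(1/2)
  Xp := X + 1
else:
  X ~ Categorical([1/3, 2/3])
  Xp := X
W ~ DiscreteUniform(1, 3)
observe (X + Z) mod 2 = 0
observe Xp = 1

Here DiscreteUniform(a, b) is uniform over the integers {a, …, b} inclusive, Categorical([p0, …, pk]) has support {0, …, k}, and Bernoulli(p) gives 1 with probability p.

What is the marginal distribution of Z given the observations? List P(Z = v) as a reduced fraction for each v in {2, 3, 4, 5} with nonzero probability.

P(Z=2) = 3/11, P(Z=3) = 4/11, P(Z=5) = 4/11

Enumerate traces; 36 have nonzero weight after conditioning:
  (Y=1, Z=2, X=0, W=1) weight 1/96
  (Y=1, Z=2, X=0, W=2) weight 1/96
  (Y=1, Z=2, X=0, W=3) weight 1/96
  (Y=1, Z=3, X=1, W=1) weight 1/72
  (Y=1, Z=3, X=1, W=2) weight 1/72
  (Y=1, Z=3, X=1, W=3) weight 1/72
  (Y=1, Z=5, X=1, W=1) weight 1/72
  (Y=1, Z=5, X=1, W=2) weight 1/72
  … 28 more
Group by Z:
  weight(Z=2) = 1/8
  weight(Z=3) = 1/6
  weight(Z=5) = 1/6
Total weight = 1/8 + 1/6 + 1/6 = 11/24
P(Z=2 | obs) = 1/8 / 11/24 = 3/11
P(Z=3 | obs) = 1/6 / 11/24 = 4/11
P(Z=5 | obs) = 1/6 / 11/24 = 4/11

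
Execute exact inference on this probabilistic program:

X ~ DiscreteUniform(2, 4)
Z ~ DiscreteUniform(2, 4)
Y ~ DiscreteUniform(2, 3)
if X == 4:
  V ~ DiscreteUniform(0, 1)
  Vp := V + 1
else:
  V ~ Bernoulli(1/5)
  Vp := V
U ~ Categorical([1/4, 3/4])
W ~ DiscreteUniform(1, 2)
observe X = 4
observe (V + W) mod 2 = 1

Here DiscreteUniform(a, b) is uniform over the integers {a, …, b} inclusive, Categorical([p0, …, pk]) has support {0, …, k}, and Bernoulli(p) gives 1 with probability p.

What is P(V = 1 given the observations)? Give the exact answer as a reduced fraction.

P(V = 1 | obs) = 1/2

Enumerate traces; 24 have nonzero weight after conditioning:
  (X=4, Z=2, Y=2, V=0, U=0, W=1) weight 1/288
  (X=4, Z=2, Y=2, V=0, U=1, W=1) weight 1/96
  (X=4, Z=2, Y=2, V=1, U=0, W=2) weight 1/288
  (X=4, Z=2, Y=2, V=1, U=1, W=2) weight 1/96
  (X=4, Z=2, Y=3, V=0, U=0, W=1) weight 1/288
  (X=4, Z=2, Y=3, V=0, U=1, W=1) weight 1/96
  (X=4, Z=2, Y=3, V=1, U=0, W=2) weight 1/288
  (X=4, Z=2, Y=3, V=1, U=1, W=2) weight 1/96
  … 16 more
Group by V:
  weight(V=0) = 1/12
  weight(V=1) = 1/12
Total weight = 1/12 + 1/12 = 1/6
P(V=0 | obs) = 1/12 / 1/6 = 1/2
P(V=1 | obs) = 1/12 / 1/6 = 1/2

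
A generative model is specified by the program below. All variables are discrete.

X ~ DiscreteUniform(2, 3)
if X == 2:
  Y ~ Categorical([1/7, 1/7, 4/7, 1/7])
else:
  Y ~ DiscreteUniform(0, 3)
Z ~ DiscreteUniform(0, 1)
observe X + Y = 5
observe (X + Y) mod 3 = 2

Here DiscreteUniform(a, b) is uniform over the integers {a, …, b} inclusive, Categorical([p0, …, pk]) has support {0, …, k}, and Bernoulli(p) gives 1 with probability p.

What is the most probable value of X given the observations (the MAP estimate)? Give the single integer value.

Enumerate traces; 4 have nonzero weight after conditioning:
  (X=2, Y=3, Z=0) weight 1/28
  (X=2, Y=3, Z=1) weight 1/28
  (X=3, Y=2, Z=0) weight 1/16
  (X=3, Y=2, Z=1) weight 1/16
Group by X:
  weight(X=2) = 1/14
  weight(X=3) = 1/8
Total weight = 1/14 + 1/8 = 11/56
P(X=2 | obs) = 1/14 / 11/56 = 4/11
P(X=3 | obs) = 1/8 / 11/56 = 7/11
argmax = 3

argmax_v P(X = v | obs) = 3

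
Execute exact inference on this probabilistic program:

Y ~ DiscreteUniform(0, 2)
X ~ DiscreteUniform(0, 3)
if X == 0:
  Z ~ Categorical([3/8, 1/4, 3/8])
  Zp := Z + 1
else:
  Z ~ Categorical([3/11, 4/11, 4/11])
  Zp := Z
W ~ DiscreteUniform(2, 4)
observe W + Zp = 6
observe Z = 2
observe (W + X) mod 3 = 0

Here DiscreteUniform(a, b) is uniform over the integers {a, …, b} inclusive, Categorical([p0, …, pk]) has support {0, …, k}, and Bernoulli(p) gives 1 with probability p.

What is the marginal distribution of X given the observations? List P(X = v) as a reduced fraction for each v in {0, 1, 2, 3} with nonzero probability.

P(X=0) = 33/65, P(X=2) = 32/65

Enumerate traces; 6 have nonzero weight after conditioning:
  (Y=0, X=0, Z=2, W=3) weight 1/96
  (Y=0, X=2, Z=2, W=4) weight 1/99
  (Y=1, X=0, Z=2, W=3) weight 1/96
  (Y=1, X=2, Z=2, W=4) weight 1/99
  (Y=2, X=0, Z=2, W=3) weight 1/96
  (Y=2, X=2, Z=2, W=4) weight 1/99
Group by X:
  weight(X=0) = 1/32
  weight(X=2) = 1/33
Total weight = 1/32 + 1/33 = 65/1056
P(X=0 | obs) = 1/32 / 65/1056 = 33/65
P(X=2 | obs) = 1/33 / 65/1056 = 32/65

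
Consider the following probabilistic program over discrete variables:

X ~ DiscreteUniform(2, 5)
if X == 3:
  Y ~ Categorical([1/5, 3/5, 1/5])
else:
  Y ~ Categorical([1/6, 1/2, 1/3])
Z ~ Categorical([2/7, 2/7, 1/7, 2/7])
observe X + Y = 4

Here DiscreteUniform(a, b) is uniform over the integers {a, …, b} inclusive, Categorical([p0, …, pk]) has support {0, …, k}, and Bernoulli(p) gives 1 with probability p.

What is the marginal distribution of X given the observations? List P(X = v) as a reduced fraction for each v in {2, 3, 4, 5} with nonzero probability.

P(X=2) = 10/33, P(X=3) = 6/11, P(X=4) = 5/33

Enumerate traces; 12 have nonzero weight after conditioning:
  (X=2, Y=2, Z=0) weight 1/42
  (X=2, Y=2, Z=1) weight 1/42
  (X=2, Y=2, Z=2) weight 1/84
  (X=2, Y=2, Z=3) weight 1/42
  (X=3, Y=1, Z=0) weight 3/70
  (X=3, Y=1, Z=1) weight 3/70
  (X=3, Y=1, Z=2) weight 3/140
  (X=3, Y=1, Z=3) weight 3/70
  (X=4, Y=0, Z=0) weight 1/84
  … 3 more
Group by X:
  weight(X=2) = 1/12
  weight(X=3) = 3/20
  weight(X=4) = 1/24
Total weight = 1/12 + 3/20 + 1/24 = 11/40
P(X=2 | obs) = 1/12 / 11/40 = 10/33
P(X=3 | obs) = 3/20 / 11/40 = 6/11
P(X=4 | obs) = 1/24 / 11/40 = 5/33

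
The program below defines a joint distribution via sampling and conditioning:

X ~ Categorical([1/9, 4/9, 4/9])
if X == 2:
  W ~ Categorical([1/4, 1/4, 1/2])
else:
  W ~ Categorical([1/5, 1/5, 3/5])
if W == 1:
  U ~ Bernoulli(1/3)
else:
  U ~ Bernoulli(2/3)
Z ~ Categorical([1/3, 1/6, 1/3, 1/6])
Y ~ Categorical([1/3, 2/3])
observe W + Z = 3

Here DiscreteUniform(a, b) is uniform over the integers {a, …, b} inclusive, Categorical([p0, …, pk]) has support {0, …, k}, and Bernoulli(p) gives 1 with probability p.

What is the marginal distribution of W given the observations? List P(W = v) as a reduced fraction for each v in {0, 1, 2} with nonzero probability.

P(W=0) = 2/11, P(W=1) = 4/11, P(W=2) = 5/11

Enumerate traces; 36 have nonzero weight after conditioning:
  (X=0, W=0, U=0, Z=3, Y=0) weight 1/2430
  (X=0, W=0, U=0, Z=3, Y=1) weight 1/1215
  (X=0, W=0, U=1, Z=3, Y=0) weight 1/1215
  (X=0, W=0, U=1, Z=3, Y=1) weight 2/1215
  (X=0, W=1, U=0, Z=2, Y=0) weight 2/1215
  (X=0, W=1, U=0, Z=2, Y=1) weight 4/1215
  (X=0, W=1, U=1, Z=2, Y=0) weight 1/1215
  (X=0, W=1, U=1, Z=2, Y=1) weight 2/1215
  (X=0, W=2, U=0, Z=1, Y=0) weight 1/810
  … 27 more
Group by W:
  weight(W=0) = 1/27
  weight(W=1) = 2/27
  weight(W=2) = 5/54
Total weight = 1/27 + 2/27 + 5/54 = 11/54
P(W=0 | obs) = 1/27 / 11/54 = 2/11
P(W=1 | obs) = 2/27 / 11/54 = 4/11
P(W=2 | obs) = 5/54 / 11/54 = 5/11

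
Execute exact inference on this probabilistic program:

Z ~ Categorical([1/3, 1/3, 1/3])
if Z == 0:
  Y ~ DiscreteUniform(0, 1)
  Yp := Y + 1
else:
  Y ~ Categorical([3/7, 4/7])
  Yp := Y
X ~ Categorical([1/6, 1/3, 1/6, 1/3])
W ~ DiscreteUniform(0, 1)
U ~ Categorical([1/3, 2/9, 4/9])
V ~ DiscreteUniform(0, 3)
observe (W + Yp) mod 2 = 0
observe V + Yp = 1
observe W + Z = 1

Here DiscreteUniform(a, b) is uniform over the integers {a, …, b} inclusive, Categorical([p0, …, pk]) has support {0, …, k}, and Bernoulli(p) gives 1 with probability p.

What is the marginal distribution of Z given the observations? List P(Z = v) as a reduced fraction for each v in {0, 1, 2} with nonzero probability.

P(Z=0) = 7/13, P(Z=1) = 6/13

Enumerate traces; 24 have nonzero weight after conditioning:
  (Z=0, Y=0, X=0, W=1, U=0, V=0) weight 1/864
  (Z=0, Y=0, X=0, W=1, U=1, V=0) weight 1/1296
  (Z=0, Y=0, X=0, W=1, U=2, V=0) weight 1/648
  (Z=0, Y=0, X=1, W=1, U=0, V=0) weight 1/432
  (Z=0, Y=0, X=1, W=1, U=1, V=0) weight 1/648
  (Z=0, Y=0, X=1, W=1, U=2, V=0) weight 1/324
  (Z=0, Y=0, X=2, W=1, U=0, V=0) weight 1/864
  (Z=0, Y=0, X=2, W=1, U=1, V=0) weight 1/1296
  (Z=1, Y=0, X=0, W=0, U=0, V=1) weight 1/1008
  … 15 more
Group by Z:
  weight(Z=0) = 1/48
  weight(Z=1) = 1/56
Total weight = 1/48 + 1/56 = 13/336
P(Z=0 | obs) = 1/48 / 13/336 = 7/13
P(Z=1 | obs) = 1/56 / 13/336 = 6/13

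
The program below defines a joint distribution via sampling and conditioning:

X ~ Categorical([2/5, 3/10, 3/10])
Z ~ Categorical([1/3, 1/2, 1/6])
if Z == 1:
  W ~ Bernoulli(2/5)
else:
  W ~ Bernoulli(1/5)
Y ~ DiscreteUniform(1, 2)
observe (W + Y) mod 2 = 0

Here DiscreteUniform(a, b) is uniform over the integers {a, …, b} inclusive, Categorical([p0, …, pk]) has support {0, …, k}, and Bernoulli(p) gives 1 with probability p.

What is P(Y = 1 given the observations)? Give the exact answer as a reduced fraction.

Enumerate traces; 18 have nonzero weight after conditioning:
  (X=0, Z=0, W=0, Y=2) weight 4/75
  (X=0, Z=0, W=1, Y=1) weight 1/75
  (X=0, Z=1, W=0, Y=2) weight 3/50
  (X=0, Z=1, W=1, Y=1) weight 1/25
  (X=0, Z=2, W=0, Y=2) weight 2/75
  (X=0, Z=2, W=1, Y=1) weight 1/150
  (X=1, Z=0, W=0, Y=2) weight 1/25
  (X=1, Z=0, W=1, Y=1) weight 1/100
  … 10 more
Group by Y:
  weight(Y=1) = 3/20
  weight(Y=2) = 7/20
Total weight = 3/20 + 7/20 = 1/2
P(Y=1 | obs) = 3/20 / 1/2 = 3/10
P(Y=2 | obs) = 7/20 / 1/2 = 7/10

P(Y = 1 | obs) = 3/10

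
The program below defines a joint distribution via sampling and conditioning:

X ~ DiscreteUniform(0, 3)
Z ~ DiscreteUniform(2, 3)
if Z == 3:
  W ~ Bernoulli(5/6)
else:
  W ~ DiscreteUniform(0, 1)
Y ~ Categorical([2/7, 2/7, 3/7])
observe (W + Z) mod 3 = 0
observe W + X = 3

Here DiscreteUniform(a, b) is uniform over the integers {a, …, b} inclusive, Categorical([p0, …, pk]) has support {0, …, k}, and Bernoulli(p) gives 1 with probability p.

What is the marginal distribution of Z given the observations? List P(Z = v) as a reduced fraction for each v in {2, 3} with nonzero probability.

Enumerate traces; 6 have nonzero weight after conditioning:
  (X=2, Z=2, W=1, Y=0) weight 1/56
  (X=2, Z=2, W=1, Y=1) weight 1/56
  (X=2, Z=2, W=1, Y=2) weight 3/112
  (X=3, Z=3, W=0, Y=0) weight 1/168
  (X=3, Z=3, W=0, Y=1) weight 1/168
  (X=3, Z=3, W=0, Y=2) weight 1/112
Group by Z:
  weight(Z=2) = 1/16
  weight(Z=3) = 1/48
Total weight = 1/16 + 1/48 = 1/12
P(Z=2 | obs) = 1/16 / 1/12 = 3/4
P(Z=3 | obs) = 1/48 / 1/12 = 1/4

P(Z=2) = 3/4, P(Z=3) = 1/4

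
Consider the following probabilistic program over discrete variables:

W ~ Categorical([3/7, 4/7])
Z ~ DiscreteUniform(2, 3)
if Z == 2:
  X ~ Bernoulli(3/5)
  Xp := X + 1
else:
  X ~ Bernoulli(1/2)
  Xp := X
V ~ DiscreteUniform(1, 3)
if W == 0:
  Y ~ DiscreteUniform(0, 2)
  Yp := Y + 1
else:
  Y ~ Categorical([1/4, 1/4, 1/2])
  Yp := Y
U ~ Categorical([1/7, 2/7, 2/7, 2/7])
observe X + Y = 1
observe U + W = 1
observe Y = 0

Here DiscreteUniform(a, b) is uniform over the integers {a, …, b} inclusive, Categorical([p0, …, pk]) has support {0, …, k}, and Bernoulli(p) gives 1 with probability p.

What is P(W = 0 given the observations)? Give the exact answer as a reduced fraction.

Enumerate traces; 12 have nonzero weight after conditioning:
  (W=0, Z=2, X=1, V=1, Y=0, U=1) weight 1/245
  (W=0, Z=2, X=1, V=2, Y=0, U=1) weight 1/245
  (W=0, Z=2, X=1, V=3, Y=0, U=1) weight 1/245
  (W=0, Z=3, X=1, V=1, Y=0, U=1) weight 1/294
  (W=0, Z=3, X=1, V=2, Y=0, U=1) weight 1/294
  (W=0, Z=3, X=1, V=3, Y=0, U=1) weight 1/294
  (W=1, Z=2, X=1, V=1, Y=0, U=0) weight 1/490
  (W=1, Z=2, X=1, V=2, Y=0, U=0) weight 1/490
  … 4 more
Group by W:
  weight(W=0) = 11/490
  weight(W=1) = 11/980
Total weight = 11/490 + 11/980 = 33/980
P(W=0 | obs) = 11/490 / 33/980 = 2/3
P(W=1 | obs) = 11/980 / 33/980 = 1/3

P(W = 0 | obs) = 2/3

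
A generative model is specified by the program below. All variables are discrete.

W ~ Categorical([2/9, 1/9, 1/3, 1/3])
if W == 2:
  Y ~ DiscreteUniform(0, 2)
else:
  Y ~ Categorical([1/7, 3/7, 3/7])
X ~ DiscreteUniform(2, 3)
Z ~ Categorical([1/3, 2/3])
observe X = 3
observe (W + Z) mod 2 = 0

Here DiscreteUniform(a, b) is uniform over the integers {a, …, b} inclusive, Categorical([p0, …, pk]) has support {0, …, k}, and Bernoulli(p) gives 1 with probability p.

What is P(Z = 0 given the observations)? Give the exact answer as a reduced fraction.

Enumerate traces; 12 have nonzero weight after conditioning:
  (W=0, Y=0, X=3, Z=0) weight 1/189
  (W=0, Y=1, X=3, Z=0) weight 1/63
  (W=0, Y=2, X=3, Z=0) weight 1/63
  (W=1, Y=0, X=3, Z=1) weight 1/189
  (W=1, Y=1, X=3, Z=1) weight 1/63
  (W=1, Y=2, X=3, Z=1) weight 1/63
  (W=2, Y=0, X=3, Z=0) weight 1/54
  (W=2, Y=1, X=3, Z=0) weight 1/54
  … 4 more
Group by Z:
  weight(Z=0) = 5/54
  weight(Z=1) = 4/27
Total weight = 5/54 + 4/27 = 13/54
P(Z=0 | obs) = 5/54 / 13/54 = 5/13
P(Z=1 | obs) = 4/27 / 13/54 = 8/13

P(Z = 0 | obs) = 5/13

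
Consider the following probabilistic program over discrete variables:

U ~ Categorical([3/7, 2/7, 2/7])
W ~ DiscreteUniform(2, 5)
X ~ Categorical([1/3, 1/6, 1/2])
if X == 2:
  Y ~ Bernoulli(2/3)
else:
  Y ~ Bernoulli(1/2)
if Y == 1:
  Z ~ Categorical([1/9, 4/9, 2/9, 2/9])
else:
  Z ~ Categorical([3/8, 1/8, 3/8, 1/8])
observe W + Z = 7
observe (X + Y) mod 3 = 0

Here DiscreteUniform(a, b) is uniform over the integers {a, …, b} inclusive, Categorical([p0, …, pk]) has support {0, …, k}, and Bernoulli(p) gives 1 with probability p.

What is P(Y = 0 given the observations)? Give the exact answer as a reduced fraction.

P(Y = 0 | obs) = 9/25

Enumerate traces; 12 have nonzero weight after conditioning:
  (U=0, W=4, X=0, Y=0, Z=3) weight 1/448
  (U=0, W=4, X=2, Y=1, Z=3) weight 1/126
  (U=0, W=5, X=0, Y=0, Z=2) weight 3/448
  (U=0, W=5, X=2, Y=1, Z=2) weight 1/126
  (U=1, W=4, X=0, Y=0, Z=3) weight 1/672
  (U=1, W=4, X=2, Y=1, Z=3) weight 1/189
  (U=1, W=5, X=0, Y=0, Z=2) weight 1/224
  (U=1, W=5, X=2, Y=1, Z=2) weight 1/189
  … 4 more
Group by Y:
  weight(Y=0) = 1/48
  weight(Y=1) = 1/27
Total weight = 1/48 + 1/27 = 25/432
P(Y=0 | obs) = 1/48 / 25/432 = 9/25
P(Y=1 | obs) = 1/27 / 25/432 = 16/25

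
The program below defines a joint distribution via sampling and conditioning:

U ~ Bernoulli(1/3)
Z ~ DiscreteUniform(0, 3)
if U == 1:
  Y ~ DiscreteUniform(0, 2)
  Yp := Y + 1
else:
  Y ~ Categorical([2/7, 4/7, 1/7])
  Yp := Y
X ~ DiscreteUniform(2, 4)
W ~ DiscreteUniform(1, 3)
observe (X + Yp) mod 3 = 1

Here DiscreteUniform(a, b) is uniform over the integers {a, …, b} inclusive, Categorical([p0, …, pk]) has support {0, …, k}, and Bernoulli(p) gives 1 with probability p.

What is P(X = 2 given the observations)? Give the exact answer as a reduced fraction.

Enumerate traces; 72 have nonzero weight after conditioning:
  (U=0, Z=0, Y=0, X=4, W=1) weight 1/189
  (U=0, Z=0, Y=0, X=4, W=2) weight 1/189
  (U=0, Z=0, Y=0, X=4, W=3) weight 1/189
  (U=0, Z=0, Y=1, X=3, W=1) weight 2/189
  (U=0, Z=0, Y=1, X=3, W=2) weight 2/189
  (U=0, Z=0, Y=1, X=3, W=3) weight 2/189
  (U=0, Z=0, Y=2, X=2, W=1) weight 1/378
  (U=0, Z=0, Y=2, X=2, W=2) weight 1/378
  … 64 more
Group by X:
  weight(X=2) = 13/189
  weight(X=3) = 31/189
  weight(X=4) = 19/189
Total weight = 13/189 + 31/189 + 19/189 = 1/3
P(X=2 | obs) = 13/189 / 1/3 = 13/63
P(X=3 | obs) = 31/189 / 1/3 = 31/63
P(X=4 | obs) = 19/189 / 1/3 = 19/63

P(X = 2 | obs) = 13/63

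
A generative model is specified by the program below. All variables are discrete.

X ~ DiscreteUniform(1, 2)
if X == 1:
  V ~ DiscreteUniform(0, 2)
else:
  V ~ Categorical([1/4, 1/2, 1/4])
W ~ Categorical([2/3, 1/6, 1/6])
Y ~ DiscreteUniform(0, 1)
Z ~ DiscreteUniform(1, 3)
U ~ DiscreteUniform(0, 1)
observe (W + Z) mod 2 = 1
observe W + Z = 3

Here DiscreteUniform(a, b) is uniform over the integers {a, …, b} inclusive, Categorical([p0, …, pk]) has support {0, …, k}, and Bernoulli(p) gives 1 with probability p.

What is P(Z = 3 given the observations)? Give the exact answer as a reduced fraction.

P(Z = 3 | obs) = 2/3

Enumerate traces; 72 have nonzero weight after conditioning:
  (X=1, V=0, W=0, Y=0, Z=3, U=0) weight 1/108
  (X=1, V=0, W=0, Y=0, Z=3, U=1) weight 1/108
  (X=1, V=0, W=0, Y=1, Z=3, U=0) weight 1/108
  (X=1, V=0, W=0, Y=1, Z=3, U=1) weight 1/108
  (X=1, V=0, W=1, Y=0, Z=2, U=0) weight 1/432
  (X=1, V=0, W=1, Y=0, Z=2, U=1) weight 1/432
  (X=1, V=0, W=1, Y=1, Z=2, U=0) weight 1/432
  (X=1, V=0, W=1, Y=1, Z=2, U=1) weight 1/432
  (X=1, V=0, W=2, Y=0, Z=1, U=0) weight 1/432
  … 63 more
Group by Z:
  weight(Z=1) = 1/18
  weight(Z=2) = 1/18
  weight(Z=3) = 2/9
Total weight = 1/18 + 1/18 + 2/9 = 1/3
P(Z=1 | obs) = 1/18 / 1/3 = 1/6
P(Z=2 | obs) = 1/18 / 1/3 = 1/6
P(Z=3 | obs) = 2/9 / 1/3 = 2/3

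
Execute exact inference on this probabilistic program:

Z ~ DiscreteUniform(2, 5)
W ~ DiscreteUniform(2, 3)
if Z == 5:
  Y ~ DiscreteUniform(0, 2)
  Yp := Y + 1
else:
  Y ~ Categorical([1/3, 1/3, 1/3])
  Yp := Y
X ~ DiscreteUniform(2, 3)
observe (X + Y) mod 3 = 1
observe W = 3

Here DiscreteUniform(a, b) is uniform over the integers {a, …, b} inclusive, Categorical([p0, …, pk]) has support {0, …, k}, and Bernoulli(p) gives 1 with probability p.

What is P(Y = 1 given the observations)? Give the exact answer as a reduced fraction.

Enumerate traces; 8 have nonzero weight after conditioning:
  (Z=2, W=3, Y=1, X=3) weight 1/48
  (Z=2, W=3, Y=2, X=2) weight 1/48
  (Z=3, W=3, Y=1, X=3) weight 1/48
  (Z=3, W=3, Y=2, X=2) weight 1/48
  (Z=4, W=3, Y=1, X=3) weight 1/48
  (Z=4, W=3, Y=2, X=2) weight 1/48
  (Z=5, W=3, Y=1, X=3) weight 1/48
  (Z=5, W=3, Y=2, X=2) weight 1/48
Group by Y:
  weight(Y=1) = 1/12
  weight(Y=2) = 1/12
Total weight = 1/12 + 1/12 = 1/6
P(Y=1 | obs) = 1/12 / 1/6 = 1/2
P(Y=2 | obs) = 1/12 / 1/6 = 1/2

P(Y = 1 | obs) = 1/2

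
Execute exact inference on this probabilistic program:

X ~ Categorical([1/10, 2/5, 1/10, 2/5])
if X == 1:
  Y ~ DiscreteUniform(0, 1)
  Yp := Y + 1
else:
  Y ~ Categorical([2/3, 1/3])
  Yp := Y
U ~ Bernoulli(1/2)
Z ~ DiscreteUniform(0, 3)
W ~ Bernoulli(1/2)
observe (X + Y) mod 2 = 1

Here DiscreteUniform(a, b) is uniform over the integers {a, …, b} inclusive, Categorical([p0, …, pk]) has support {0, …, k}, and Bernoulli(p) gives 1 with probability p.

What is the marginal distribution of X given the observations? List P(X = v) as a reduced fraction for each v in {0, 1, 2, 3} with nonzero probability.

P(X=0) = 1/16, P(X=1) = 3/8, P(X=2) = 1/16, P(X=3) = 1/2

Enumerate traces; 64 have nonzero weight after conditioning:
  (X=0, Y=1, U=0, Z=0, W=0) weight 1/480
  (X=0, Y=1, U=0, Z=0, W=1) weight 1/480
  (X=0, Y=1, U=0, Z=1, W=0) weight 1/480
  (X=0, Y=1, U=0, Z=1, W=1) weight 1/480
  (X=0, Y=1, U=0, Z=2, W=0) weight 1/480
  (X=0, Y=1, U=0, Z=2, W=1) weight 1/480
  (X=0, Y=1, U=0, Z=3, W=0) weight 1/480
  (X=0, Y=1, U=0, Z=3, W=1) weight 1/480
  (X=1, Y=0, U=0, Z=0, W=0) weight 1/80
  (X=2, Y=1, U=0, Z=0, W=0) weight 1/480
  … 54 more
Group by X:
  weight(X=0) = 1/30
  weight(X=1) = 1/5
  weight(X=2) = 1/30
  weight(X=3) = 4/15
Total weight = 1/30 + 1/5 + 1/30 + 4/15 = 8/15
P(X=0 | obs) = 1/30 / 8/15 = 1/16
P(X=1 | obs) = 1/5 / 8/15 = 3/8
P(X=2 | obs) = 1/30 / 8/15 = 1/16
P(X=3 | obs) = 4/15 / 8/15 = 1/2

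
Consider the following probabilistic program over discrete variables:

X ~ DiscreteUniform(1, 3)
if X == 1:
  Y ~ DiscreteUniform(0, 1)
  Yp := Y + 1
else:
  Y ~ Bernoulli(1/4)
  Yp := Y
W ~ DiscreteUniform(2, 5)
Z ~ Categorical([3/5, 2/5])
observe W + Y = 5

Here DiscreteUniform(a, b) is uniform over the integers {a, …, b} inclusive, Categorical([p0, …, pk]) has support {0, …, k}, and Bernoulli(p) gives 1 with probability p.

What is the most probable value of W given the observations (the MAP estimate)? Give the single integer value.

argmax_v P(W = v | obs) = 5

Enumerate traces; 12 have nonzero weight after conditioning:
  (X=1, Y=0, W=5, Z=0) weight 1/40
  (X=1, Y=0, W=5, Z=1) weight 1/60
  (X=1, Y=1, W=4, Z=0) weight 1/40
  (X=1, Y=1, W=4, Z=1) weight 1/60
  (X=2, Y=0, W=5, Z=0) weight 3/80
  (X=2, Y=0, W=5, Z=1) weight 1/40
  (X=2, Y=1, W=4, Z=0) weight 1/80
  (X=2, Y=1, W=4, Z=1) weight 1/120
  … 4 more
Group by W:
  weight(W=4) = 1/12
  weight(W=5) = 1/6
Total weight = 1/12 + 1/6 = 1/4
P(W=4 | obs) = 1/12 / 1/4 = 1/3
P(W=5 | obs) = 1/6 / 1/4 = 2/3
argmax = 5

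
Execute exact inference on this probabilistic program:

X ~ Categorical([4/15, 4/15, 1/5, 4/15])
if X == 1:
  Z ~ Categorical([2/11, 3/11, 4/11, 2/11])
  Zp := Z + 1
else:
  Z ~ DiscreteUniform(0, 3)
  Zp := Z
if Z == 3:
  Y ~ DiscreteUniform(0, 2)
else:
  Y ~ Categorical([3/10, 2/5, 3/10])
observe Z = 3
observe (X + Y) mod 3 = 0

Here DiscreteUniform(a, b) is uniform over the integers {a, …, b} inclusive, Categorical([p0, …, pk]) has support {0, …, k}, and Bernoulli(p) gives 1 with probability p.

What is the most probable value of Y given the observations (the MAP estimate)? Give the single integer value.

argmax_v P(Y = v | obs) = 0

Enumerate traces; 4 have nonzero weight after conditioning:
  (X=0, Z=3, Y=0) weight 1/45
  (X=1, Z=3, Y=2) weight 8/495
  (X=2, Z=3, Y=1) weight 1/60
  (X=3, Z=3, Y=0) weight 1/45
Group by Y:
  weight(Y=0) = 2/45
  weight(Y=1) = 1/60
  weight(Y=2) = 8/495
Total weight = 2/45 + 1/60 + 8/495 = 17/220
P(Y=0 | obs) = 2/45 / 17/220 = 88/153
P(Y=1 | obs) = 1/60 / 17/220 = 11/51
P(Y=2 | obs) = 8/495 / 17/220 = 32/153
argmax = 0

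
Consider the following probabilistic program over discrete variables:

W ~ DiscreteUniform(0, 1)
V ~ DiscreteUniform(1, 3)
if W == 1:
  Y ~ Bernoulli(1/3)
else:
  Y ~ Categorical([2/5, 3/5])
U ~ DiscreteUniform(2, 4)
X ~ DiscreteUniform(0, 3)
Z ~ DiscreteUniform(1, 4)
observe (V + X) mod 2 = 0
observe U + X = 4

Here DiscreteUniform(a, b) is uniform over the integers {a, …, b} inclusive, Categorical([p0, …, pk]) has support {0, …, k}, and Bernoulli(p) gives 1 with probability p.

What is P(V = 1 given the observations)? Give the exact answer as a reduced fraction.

Enumerate traces; 64 have nonzero weight after conditioning:
  (W=0, V=1, Y=0, U=3, X=1, Z=1) weight 1/720
  (W=0, V=1, Y=0, U=3, X=1, Z=2) weight 1/720
  (W=0, V=1, Y=0, U=3, X=1, Z=3) weight 1/720
  (W=0, V=1, Y=0, U=3, X=1, Z=4) weight 1/720
  (W=0, V=1, Y=1, U=3, X=1, Z=1) weight 1/480
  (W=0, V=1, Y=1, U=3, X=1, Z=2) weight 1/480
  (W=0, V=1, Y=1, U=3, X=1, Z=3) weight 1/480
  (W=0, V=1, Y=1, U=3, X=1, Z=4) weight 1/480
  (W=0, V=2, Y=0, U=2, X=2, Z=1) weight 1/720
  (W=0, V=3, Y=0, U=3, X=1, Z=1) weight 1/720
  … 54 more
Group by V:
  weight(V=1) = 1/36
  weight(V=2) = 1/18
  weight(V=3) = 1/36
Total weight = 1/36 + 1/18 + 1/36 = 1/9
P(V=1 | obs) = 1/36 / 1/9 = 1/4
P(V=2 | obs) = 1/18 / 1/9 = 1/2
P(V=3 | obs) = 1/36 / 1/9 = 1/4

P(V = 1 | obs) = 1/4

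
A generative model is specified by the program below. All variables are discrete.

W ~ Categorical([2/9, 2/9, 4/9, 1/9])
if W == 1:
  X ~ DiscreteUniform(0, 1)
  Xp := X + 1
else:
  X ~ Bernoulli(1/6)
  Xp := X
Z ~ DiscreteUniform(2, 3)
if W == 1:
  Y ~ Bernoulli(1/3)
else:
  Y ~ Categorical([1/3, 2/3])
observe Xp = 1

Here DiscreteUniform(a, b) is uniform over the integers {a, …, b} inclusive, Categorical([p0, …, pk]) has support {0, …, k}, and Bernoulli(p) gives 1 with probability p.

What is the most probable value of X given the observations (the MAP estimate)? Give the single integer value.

argmax_v P(X = v | obs) = 1

Enumerate traces; 16 have nonzero weight after conditioning:
  (W=0, X=1, Z=2, Y=0) weight 1/162
  (W=0, X=1, Z=2, Y=1) weight 1/81
  (W=0, X=1, Z=3, Y=0) weight 1/162
  (W=0, X=1, Z=3, Y=1) weight 1/81
  (W=1, X=0, Z=2, Y=0) weight 1/27
  (W=1, X=0, Z=2, Y=1) weight 1/54
  (W=1, X=0, Z=3, Y=0) weight 1/27
  (W=1, X=0, Z=3, Y=1) weight 1/54
  … 8 more
Group by X:
  weight(X=0) = 1/9
  weight(X=1) = 7/54
Total weight = 1/9 + 7/54 = 13/54
P(X=0 | obs) = 1/9 / 13/54 = 6/13
P(X=1 | obs) = 7/54 / 13/54 = 7/13
argmax = 1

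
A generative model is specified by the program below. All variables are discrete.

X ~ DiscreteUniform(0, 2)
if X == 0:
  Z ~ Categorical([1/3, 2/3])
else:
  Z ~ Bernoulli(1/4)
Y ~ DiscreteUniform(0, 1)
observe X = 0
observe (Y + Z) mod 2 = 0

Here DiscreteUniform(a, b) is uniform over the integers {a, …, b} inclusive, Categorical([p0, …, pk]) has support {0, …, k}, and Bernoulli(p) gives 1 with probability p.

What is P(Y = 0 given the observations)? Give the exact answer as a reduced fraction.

Enumerate traces; 2 have nonzero weight after conditioning:
  (X=0, Z=0, Y=0) weight 1/18
  (X=0, Z=1, Y=1) weight 1/9
Group by Y:
  weight(Y=0) = 1/18
  weight(Y=1) = 1/9
Total weight = 1/18 + 1/9 = 1/6
P(Y=0 | obs) = 1/18 / 1/6 = 1/3
P(Y=1 | obs) = 1/9 / 1/6 = 2/3

P(Y = 0 | obs) = 1/3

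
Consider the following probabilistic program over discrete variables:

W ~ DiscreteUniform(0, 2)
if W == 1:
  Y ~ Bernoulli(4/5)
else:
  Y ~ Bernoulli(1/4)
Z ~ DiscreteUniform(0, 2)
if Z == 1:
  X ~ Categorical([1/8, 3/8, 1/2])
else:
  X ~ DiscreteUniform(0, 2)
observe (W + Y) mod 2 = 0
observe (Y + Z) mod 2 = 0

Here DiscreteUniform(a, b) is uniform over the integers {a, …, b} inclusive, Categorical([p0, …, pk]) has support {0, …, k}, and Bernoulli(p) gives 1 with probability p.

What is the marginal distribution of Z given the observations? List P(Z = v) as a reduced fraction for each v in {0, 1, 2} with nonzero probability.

Enumerate traces; 15 have nonzero weight after conditioning:
  (W=0, Y=0, Z=0, X=0) weight 1/36
  (W=0, Y=0, Z=0, X=1) weight 1/36
  (W=0, Y=0, Z=0, X=2) weight 1/36
  (W=0, Y=0, Z=2, X=0) weight 1/36
  (W=0, Y=0, Z=2, X=1) weight 1/36
  (W=0, Y=0, Z=2, X=2) weight 1/36
  (W=1, Y=1, Z=1, X=0) weight 1/90
  (W=1, Y=1, Z=1, X=1) weight 1/30
  … 7 more
Group by Z:
  weight(Z=0) = 1/6
  weight(Z=1) = 4/45
  weight(Z=2) = 1/6
Total weight = 1/6 + 4/45 + 1/6 = 19/45
P(Z=0 | obs) = 1/6 / 19/45 = 15/38
P(Z=1 | obs) = 4/45 / 19/45 = 4/19
P(Z=2 | obs) = 1/6 / 19/45 = 15/38

P(Z=0) = 15/38, P(Z=1) = 4/19, P(Z=2) = 15/38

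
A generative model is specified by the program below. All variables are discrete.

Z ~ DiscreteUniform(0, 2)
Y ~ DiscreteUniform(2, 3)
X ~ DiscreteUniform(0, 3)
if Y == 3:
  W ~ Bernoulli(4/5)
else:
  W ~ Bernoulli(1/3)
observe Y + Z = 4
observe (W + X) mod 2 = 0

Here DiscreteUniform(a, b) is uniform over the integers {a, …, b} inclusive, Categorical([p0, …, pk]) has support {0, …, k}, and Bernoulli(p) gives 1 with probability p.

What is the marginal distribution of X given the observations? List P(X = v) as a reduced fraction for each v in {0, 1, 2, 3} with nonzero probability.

Enumerate traces; 8 have nonzero weight after conditioning:
  (Z=1, Y=3, X=0, W=0) weight 1/120
  (Z=1, Y=3, X=1, W=1) weight 1/30
  (Z=1, Y=3, X=2, W=0) weight 1/120
  (Z=1, Y=3, X=3, W=1) weight 1/30
  (Z=2, Y=2, X=0, W=0) weight 1/36
  (Z=2, Y=2, X=1, W=1) weight 1/72
  (Z=2, Y=2, X=2, W=0) weight 1/36
  (Z=2, Y=2, X=3, W=1) weight 1/72
Group by X:
  weight(X=0) = 13/360
  weight(X=1) = 17/360
  weight(X=2) = 13/360
  weight(X=3) = 17/360
Total weight = 13/360 + 17/360 + 13/360 + 17/360 = 1/6
P(X=0 | obs) = 13/360 / 1/6 = 13/60
P(X=1 | obs) = 17/360 / 1/6 = 17/60
P(X=2 | obs) = 13/360 / 1/6 = 13/60
P(X=3 | obs) = 17/360 / 1/6 = 17/60

P(X=0) = 13/60, P(X=1) = 17/60, P(X=2) = 13/60, P(X=3) = 17/60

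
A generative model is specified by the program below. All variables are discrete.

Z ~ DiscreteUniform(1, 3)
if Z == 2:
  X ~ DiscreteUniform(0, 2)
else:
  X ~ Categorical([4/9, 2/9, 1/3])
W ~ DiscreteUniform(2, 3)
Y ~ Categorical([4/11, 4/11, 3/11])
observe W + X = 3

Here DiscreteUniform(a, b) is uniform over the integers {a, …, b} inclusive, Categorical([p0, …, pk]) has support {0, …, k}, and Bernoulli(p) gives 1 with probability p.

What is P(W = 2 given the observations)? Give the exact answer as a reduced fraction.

Enumerate traces; 18 have nonzero weight after conditioning:
  (Z=1, X=0, W=3, Y=0) weight 8/297
  (Z=1, X=0, W=3, Y=1) weight 8/297
  (Z=1, X=0, W=3, Y=2) weight 2/99
  (Z=1, X=1, W=2, Y=0) weight 4/297
  (Z=1, X=1, W=2, Y=1) weight 4/297
  (Z=1, X=1, W=2, Y=2) weight 1/99
  (Z=2, X=0, W=3, Y=0) weight 2/99
  (Z=2, X=0, W=3, Y=1) weight 2/99
  … 10 more
Group by W:
  weight(W=2) = 7/54
  weight(W=3) = 11/54
Total weight = 7/54 + 11/54 = 1/3
P(W=2 | obs) = 7/54 / 1/3 = 7/18
P(W=3 | obs) = 11/54 / 1/3 = 11/18

P(W = 2 | obs) = 7/18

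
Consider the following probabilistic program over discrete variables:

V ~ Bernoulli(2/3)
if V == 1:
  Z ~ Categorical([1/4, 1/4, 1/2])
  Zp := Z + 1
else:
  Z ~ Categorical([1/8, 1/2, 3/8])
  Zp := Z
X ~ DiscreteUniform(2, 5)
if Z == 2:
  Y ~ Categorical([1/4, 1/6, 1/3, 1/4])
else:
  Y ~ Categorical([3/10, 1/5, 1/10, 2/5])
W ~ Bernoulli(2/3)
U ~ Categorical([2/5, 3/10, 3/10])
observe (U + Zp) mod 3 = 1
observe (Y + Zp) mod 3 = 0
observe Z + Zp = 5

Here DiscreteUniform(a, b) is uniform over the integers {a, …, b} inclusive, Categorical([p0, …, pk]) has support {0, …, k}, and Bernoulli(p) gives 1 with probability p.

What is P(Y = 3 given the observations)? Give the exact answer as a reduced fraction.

P(Y = 3 | obs) = 1/2

Enumerate traces; 16 have nonzero weight after conditioning:
  (V=1, Z=2, X=2, Y=0, W=0, U=1) weight 1/480
  (V=1, Z=2, X=2, Y=0, W=1, U=1) weight 1/240
  (V=1, Z=2, X=2, Y=3, W=0, U=1) weight 1/480
  (V=1, Z=2, X=2, Y=3, W=1, U=1) weight 1/240
  (V=1, Z=2, X=3, Y=0, W=0, U=1) weight 1/480
  (V=1, Z=2, X=3, Y=0, W=1, U=1) weight 1/240
  (V=1, Z=2, X=3, Y=3, W=0, U=1) weight 1/480
  (V=1, Z=2, X=3, Y=3, W=1, U=1) weight 1/240
  … 8 more
Group by Y:
  weight(Y=0) = 1/40
  weight(Y=3) = 1/40
Total weight = 1/40 + 1/40 = 1/20
P(Y=0 | obs) = 1/40 / 1/20 = 1/2
P(Y=3 | obs) = 1/40 / 1/20 = 1/2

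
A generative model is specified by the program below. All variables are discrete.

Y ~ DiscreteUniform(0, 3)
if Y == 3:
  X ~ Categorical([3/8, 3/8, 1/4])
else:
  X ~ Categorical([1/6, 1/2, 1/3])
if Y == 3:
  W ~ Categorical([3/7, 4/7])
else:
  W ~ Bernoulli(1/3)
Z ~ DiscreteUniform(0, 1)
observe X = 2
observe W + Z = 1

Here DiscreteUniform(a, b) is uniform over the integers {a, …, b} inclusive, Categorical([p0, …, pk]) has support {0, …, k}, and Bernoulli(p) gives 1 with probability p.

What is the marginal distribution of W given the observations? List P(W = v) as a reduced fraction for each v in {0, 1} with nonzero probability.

Enumerate traces; 8 have nonzero weight after conditioning:
  (Y=0, X=2, W=0, Z=1) weight 1/36
  (Y=0, X=2, W=1, Z=0) weight 1/72
  (Y=1, X=2, W=0, Z=1) weight 1/36
  (Y=1, X=2, W=1, Z=0) weight 1/72
  (Y=2, X=2, W=0, Z=1) weight 1/36
  (Y=2, X=2, W=1, Z=0) weight 1/72
  (Y=3, X=2, W=0, Z=1) weight 3/224
  (Y=3, X=2, W=1, Z=0) weight 1/56
Group by W:
  weight(W=0) = 65/672
  weight(W=1) = 5/84
Total weight = 65/672 + 5/84 = 5/32
P(W=0 | obs) = 65/672 / 5/32 = 13/21
P(W=1 | obs) = 5/84 / 5/32 = 8/21

P(W=0) = 13/21, P(W=1) = 8/21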